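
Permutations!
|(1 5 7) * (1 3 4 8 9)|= |(1 5 7 3 4 8 9)|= 7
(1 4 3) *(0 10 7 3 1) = [10, 4, 2, 0, 1, 5, 6, 3, 8, 9, 7] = (0 10 7 3)(1 4)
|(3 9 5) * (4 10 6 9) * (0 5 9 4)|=|(0 5 3)(4 10 6)|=3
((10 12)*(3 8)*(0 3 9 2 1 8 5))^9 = (1 8 9 2)(10 12)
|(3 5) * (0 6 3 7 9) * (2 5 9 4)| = 4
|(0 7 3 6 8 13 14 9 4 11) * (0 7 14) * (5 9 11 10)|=8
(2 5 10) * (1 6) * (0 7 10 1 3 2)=(0 7 10)(1 6 3 2 5)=[7, 6, 5, 2, 4, 1, 3, 10, 8, 9, 0]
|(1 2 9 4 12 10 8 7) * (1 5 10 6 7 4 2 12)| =|(1 12 6 7 5 10 8 4)(2 9)| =8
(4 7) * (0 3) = (0 3)(4 7) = [3, 1, 2, 0, 7, 5, 6, 4]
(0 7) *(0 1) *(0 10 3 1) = (0 7)(1 10 3) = [7, 10, 2, 1, 4, 5, 6, 0, 8, 9, 3]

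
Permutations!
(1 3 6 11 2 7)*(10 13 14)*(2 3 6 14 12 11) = (1 6 2 7)(3 14 10 13 12 11) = [0, 6, 7, 14, 4, 5, 2, 1, 8, 9, 13, 3, 11, 12, 10]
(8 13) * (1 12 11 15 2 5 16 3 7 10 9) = (1 12 11 15 2 5 16 3 7 10 9)(8 13) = [0, 12, 5, 7, 4, 16, 6, 10, 13, 1, 9, 15, 11, 8, 14, 2, 3]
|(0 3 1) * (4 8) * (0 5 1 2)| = |(0 3 2)(1 5)(4 8)| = 6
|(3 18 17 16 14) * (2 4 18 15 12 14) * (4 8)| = 12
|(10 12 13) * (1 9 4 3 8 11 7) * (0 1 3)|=12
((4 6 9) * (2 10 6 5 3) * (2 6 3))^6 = (2 5 4 9 6 3 10)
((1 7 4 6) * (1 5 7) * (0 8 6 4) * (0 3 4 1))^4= (0 7)(1 5)(3 8)(4 6)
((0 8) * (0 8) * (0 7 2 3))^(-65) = (8)(0 3 2 7)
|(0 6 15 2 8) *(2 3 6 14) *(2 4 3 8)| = 7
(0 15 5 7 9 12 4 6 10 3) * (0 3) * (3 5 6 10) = (0 15 6 3 5 7 9 12 4 10) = [15, 1, 2, 5, 10, 7, 3, 9, 8, 12, 0, 11, 4, 13, 14, 6]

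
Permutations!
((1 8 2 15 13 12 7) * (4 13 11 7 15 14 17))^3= ((1 8 2 14 17 4 13 12 15 11 7))^3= (1 14 13 11 8 17 12 7 2 4 15)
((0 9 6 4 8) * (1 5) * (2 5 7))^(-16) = (0 8 4 6 9)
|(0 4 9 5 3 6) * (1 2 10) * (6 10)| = 9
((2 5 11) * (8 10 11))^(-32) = (2 10 5 11 8)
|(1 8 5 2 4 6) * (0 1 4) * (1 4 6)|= 6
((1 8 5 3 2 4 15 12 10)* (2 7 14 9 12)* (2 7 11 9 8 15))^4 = ((1 15 7 14 8 5 3 11 9 12 10)(2 4))^4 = (1 8 9 15 5 12 7 3 10 14 11)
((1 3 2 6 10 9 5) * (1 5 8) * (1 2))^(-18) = (2 10 8 6 9)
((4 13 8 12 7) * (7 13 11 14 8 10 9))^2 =((4 11 14 8 12 13 10 9 7))^2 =(4 14 12 10 7 11 8 13 9)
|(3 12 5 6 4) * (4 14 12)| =4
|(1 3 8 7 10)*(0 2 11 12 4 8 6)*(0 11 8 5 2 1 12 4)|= 12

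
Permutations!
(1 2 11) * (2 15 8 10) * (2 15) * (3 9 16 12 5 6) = (1 2 11)(3 9 16 12 5 6)(8 10 15) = [0, 2, 11, 9, 4, 6, 3, 7, 10, 16, 15, 1, 5, 13, 14, 8, 12]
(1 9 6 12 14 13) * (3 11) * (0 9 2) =(0 9 6 12 14 13 1 2)(3 11) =[9, 2, 0, 11, 4, 5, 12, 7, 8, 6, 10, 3, 14, 1, 13]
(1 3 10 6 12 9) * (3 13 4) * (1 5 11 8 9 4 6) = (1 13 6 12 4 3 10)(5 11 8 9) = [0, 13, 2, 10, 3, 11, 12, 7, 9, 5, 1, 8, 4, 6]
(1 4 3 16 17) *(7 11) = (1 4 3 16 17)(7 11) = [0, 4, 2, 16, 3, 5, 6, 11, 8, 9, 10, 7, 12, 13, 14, 15, 17, 1]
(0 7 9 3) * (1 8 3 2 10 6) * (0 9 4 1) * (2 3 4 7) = (0 2 10 6)(1 8 4)(3 9) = [2, 8, 10, 9, 1, 5, 0, 7, 4, 3, 6]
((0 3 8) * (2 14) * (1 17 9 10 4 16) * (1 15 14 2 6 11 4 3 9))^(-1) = (0 8 3 10 9)(1 17)(4 11 6 14 15 16)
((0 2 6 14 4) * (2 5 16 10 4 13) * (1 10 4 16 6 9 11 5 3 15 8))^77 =(0 10 15 4 1 3 16 8)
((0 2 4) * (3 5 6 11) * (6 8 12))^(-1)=((0 2 4)(3 5 8 12 6 11))^(-1)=(0 4 2)(3 11 6 12 8 5)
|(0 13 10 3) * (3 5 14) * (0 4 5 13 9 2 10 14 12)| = 10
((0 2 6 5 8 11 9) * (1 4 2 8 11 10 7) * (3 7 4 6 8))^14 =(0 11 6 7)(1 3 9 5)(2 10)(4 8)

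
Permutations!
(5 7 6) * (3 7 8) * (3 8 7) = [0, 1, 2, 3, 4, 7, 5, 6, 8] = (8)(5 7 6)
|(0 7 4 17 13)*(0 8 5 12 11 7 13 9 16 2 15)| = 13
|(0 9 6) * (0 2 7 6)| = |(0 9)(2 7 6)| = 6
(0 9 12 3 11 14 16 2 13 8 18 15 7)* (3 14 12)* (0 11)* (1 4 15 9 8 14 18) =(0 8 1 4 15 7 11 12 18 9 3)(2 13 14 16) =[8, 4, 13, 0, 15, 5, 6, 11, 1, 3, 10, 12, 18, 14, 16, 7, 2, 17, 9]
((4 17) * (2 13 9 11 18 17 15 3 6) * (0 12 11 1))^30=(0 17 6 1 18 3 9 11 15 13 12 4 2)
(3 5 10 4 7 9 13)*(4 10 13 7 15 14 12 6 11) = (3 5 13)(4 15 14 12 6 11)(7 9) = [0, 1, 2, 5, 15, 13, 11, 9, 8, 7, 10, 4, 6, 3, 12, 14]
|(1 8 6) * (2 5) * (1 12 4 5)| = |(1 8 6 12 4 5 2)| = 7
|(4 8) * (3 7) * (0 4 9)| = 4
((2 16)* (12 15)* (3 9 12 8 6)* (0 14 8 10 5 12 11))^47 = (0 9 6 14 11 3 8)(2 16)(5 10 15 12)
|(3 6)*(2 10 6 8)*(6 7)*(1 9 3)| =8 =|(1 9 3 8 2 10 7 6)|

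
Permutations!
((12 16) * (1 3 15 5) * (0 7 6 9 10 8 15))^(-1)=((0 7 6 9 10 8 15 5 1 3)(12 16))^(-1)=(0 3 1 5 15 8 10 9 6 7)(12 16)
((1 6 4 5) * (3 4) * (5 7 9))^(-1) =(1 5 9 7 4 3 6)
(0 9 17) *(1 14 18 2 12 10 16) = (0 9 17)(1 14 18 2 12 10 16) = [9, 14, 12, 3, 4, 5, 6, 7, 8, 17, 16, 11, 10, 13, 18, 15, 1, 0, 2]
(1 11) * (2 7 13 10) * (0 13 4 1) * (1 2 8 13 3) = (0 3 1 11)(2 7 4)(8 13 10) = [3, 11, 7, 1, 2, 5, 6, 4, 13, 9, 8, 0, 12, 10]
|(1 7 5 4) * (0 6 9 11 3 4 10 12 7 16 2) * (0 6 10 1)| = |(0 10 12 7 5 1 16 2 6 9 11 3 4)| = 13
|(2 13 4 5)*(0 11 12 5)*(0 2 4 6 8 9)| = 10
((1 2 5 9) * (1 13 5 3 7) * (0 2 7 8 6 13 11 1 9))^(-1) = (0 5 13 6 8 3 2)(1 11 9 7)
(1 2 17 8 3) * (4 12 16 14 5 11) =(1 2 17 8 3)(4 12 16 14 5 11) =[0, 2, 17, 1, 12, 11, 6, 7, 3, 9, 10, 4, 16, 13, 5, 15, 14, 8]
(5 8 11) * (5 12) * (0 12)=(0 12 5 8 11)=[12, 1, 2, 3, 4, 8, 6, 7, 11, 9, 10, 0, 5]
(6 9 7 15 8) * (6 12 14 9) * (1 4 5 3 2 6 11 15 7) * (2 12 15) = (1 4 5 3 12 14 9)(2 6 11)(8 15) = [0, 4, 6, 12, 5, 3, 11, 7, 15, 1, 10, 2, 14, 13, 9, 8]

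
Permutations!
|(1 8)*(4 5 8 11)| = 5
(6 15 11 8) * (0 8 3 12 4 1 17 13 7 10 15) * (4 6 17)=(0 8 17 13 7 10 15 11 3 12 6)(1 4)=[8, 4, 2, 12, 1, 5, 0, 10, 17, 9, 15, 3, 6, 7, 14, 11, 16, 13]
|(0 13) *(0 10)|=|(0 13 10)|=3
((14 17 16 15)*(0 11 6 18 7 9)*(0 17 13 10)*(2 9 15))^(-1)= (0 10 13 14 15 7 18 6 11)(2 16 17 9)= ((0 11 6 18 7 15 14 13 10)(2 9 17 16))^(-1)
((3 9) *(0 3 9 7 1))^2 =(9)(0 7)(1 3)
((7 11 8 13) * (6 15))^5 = ((6 15)(7 11 8 13))^5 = (6 15)(7 11 8 13)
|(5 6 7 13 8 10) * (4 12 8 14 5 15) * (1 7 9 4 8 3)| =|(1 7 13 14 5 6 9 4 12 3)(8 10 15)| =30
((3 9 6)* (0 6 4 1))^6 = ((0 6 3 9 4 1))^6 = (9)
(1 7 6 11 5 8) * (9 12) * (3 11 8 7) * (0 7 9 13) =(0 7 6 8 1 3 11 5 9 12 13) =[7, 3, 2, 11, 4, 9, 8, 6, 1, 12, 10, 5, 13, 0]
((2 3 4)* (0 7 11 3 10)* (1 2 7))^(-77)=((0 1 2 10)(3 4 7 11))^(-77)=(0 10 2 1)(3 11 7 4)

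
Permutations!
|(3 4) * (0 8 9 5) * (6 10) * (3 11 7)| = 4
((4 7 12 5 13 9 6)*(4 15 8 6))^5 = ((4 7 12 5 13 9)(6 15 8))^5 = (4 9 13 5 12 7)(6 8 15)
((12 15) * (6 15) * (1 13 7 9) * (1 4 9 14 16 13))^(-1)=(4 9)(6 12 15)(7 13 16 14)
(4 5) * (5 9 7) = (4 9 7 5) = [0, 1, 2, 3, 9, 4, 6, 5, 8, 7]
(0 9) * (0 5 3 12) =(0 9 5 3 12) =[9, 1, 2, 12, 4, 3, 6, 7, 8, 5, 10, 11, 0]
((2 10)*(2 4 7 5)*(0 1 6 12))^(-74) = (0 6)(1 12)(2 10 4 7 5)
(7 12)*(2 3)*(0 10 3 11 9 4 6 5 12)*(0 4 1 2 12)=(0 10 3 12 7 4 6 5)(1 2 11 9)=[10, 2, 11, 12, 6, 0, 5, 4, 8, 1, 3, 9, 7]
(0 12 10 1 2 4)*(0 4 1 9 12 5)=(0 5)(1 2)(9 12 10)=[5, 2, 1, 3, 4, 0, 6, 7, 8, 12, 9, 11, 10]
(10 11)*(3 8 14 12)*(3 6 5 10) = (3 8 14 12 6 5 10 11) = [0, 1, 2, 8, 4, 10, 5, 7, 14, 9, 11, 3, 6, 13, 12]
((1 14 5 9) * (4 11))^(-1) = (1 9 5 14)(4 11)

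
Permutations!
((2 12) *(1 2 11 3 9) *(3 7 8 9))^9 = (1 12 7 9 2 11 8)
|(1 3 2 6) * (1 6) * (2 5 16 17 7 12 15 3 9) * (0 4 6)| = 21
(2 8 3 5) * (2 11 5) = (2 8 3)(5 11) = [0, 1, 8, 2, 4, 11, 6, 7, 3, 9, 10, 5]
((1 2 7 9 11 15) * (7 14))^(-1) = ((1 2 14 7 9 11 15))^(-1) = (1 15 11 9 7 14 2)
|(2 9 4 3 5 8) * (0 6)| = 6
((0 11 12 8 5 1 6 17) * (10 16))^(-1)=(0 17 6 1 5 8 12 11)(10 16)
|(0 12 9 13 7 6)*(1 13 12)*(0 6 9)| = 6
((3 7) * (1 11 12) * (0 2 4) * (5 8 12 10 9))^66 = (1 9 12 10 8 11 5)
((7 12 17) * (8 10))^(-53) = (7 12 17)(8 10)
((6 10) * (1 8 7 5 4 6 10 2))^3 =(10)(1 5 2 7 6 8 4)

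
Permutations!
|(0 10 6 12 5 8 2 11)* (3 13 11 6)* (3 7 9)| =|(0 10 7 9 3 13 11)(2 6 12 5 8)| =35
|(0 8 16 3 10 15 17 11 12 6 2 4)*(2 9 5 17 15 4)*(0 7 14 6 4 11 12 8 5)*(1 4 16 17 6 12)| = 44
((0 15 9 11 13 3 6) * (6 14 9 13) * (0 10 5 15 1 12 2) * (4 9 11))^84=((0 1 12 2)(3 14 11 6 10 5 15 13)(4 9))^84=(3 10)(5 14)(6 13)(11 15)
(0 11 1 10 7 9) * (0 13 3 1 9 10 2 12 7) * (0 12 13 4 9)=(0 11)(1 2 13 3)(4 9)(7 10 12)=[11, 2, 13, 1, 9, 5, 6, 10, 8, 4, 12, 0, 7, 3]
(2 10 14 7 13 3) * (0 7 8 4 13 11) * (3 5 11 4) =(0 7 4 13 5 11)(2 10 14 8 3) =[7, 1, 10, 2, 13, 11, 6, 4, 3, 9, 14, 0, 12, 5, 8]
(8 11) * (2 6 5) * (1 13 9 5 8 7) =[0, 13, 6, 3, 4, 2, 8, 1, 11, 5, 10, 7, 12, 9] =(1 13 9 5 2 6 8 11 7)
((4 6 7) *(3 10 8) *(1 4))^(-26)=(1 6)(3 10 8)(4 7)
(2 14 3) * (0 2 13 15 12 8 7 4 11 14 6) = (0 2 6)(3 13 15 12 8 7 4 11 14) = [2, 1, 6, 13, 11, 5, 0, 4, 7, 9, 10, 14, 8, 15, 3, 12]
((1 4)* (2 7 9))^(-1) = (1 4)(2 9 7)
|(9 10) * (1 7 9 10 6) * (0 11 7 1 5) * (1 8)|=|(0 11 7 9 6 5)(1 8)|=6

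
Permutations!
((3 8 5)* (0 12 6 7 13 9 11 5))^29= ((0 12 6 7 13 9 11 5 3 8))^29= (0 8 3 5 11 9 13 7 6 12)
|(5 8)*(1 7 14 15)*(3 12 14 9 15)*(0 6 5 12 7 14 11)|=|(0 6 5 8 12 11)(1 14 3 7 9 15)|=6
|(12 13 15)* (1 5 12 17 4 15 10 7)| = 6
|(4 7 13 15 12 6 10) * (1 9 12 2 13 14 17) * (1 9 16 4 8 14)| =|(1 16 4 7)(2 13 15)(6 10 8 14 17 9 12)| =84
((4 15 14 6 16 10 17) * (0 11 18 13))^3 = (0 13 18 11)(4 6 17 14 10 15 16)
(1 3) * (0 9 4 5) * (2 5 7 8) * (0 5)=(0 9 4 7 8 2)(1 3)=[9, 3, 0, 1, 7, 5, 6, 8, 2, 4]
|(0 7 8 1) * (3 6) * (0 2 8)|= |(0 7)(1 2 8)(3 6)|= 6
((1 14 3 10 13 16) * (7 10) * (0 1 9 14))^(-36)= ((0 1)(3 7 10 13 16 9 14))^(-36)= (3 14 9 16 13 10 7)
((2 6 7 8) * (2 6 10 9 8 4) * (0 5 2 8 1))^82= (0 9 2)(1 10 5)(4 6)(7 8)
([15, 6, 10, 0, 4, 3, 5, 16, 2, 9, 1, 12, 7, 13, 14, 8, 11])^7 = (0 5 1 2 15 3 6 10 8)(7 12 11 16)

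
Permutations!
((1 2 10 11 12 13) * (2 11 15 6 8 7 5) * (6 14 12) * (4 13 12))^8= (1 15 7)(2 6 4)(5 11 14)(8 13 10)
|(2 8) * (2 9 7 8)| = |(7 8 9)| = 3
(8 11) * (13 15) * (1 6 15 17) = (1 6 15 13 17)(8 11) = [0, 6, 2, 3, 4, 5, 15, 7, 11, 9, 10, 8, 12, 17, 14, 13, 16, 1]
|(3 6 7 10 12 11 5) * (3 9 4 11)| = 20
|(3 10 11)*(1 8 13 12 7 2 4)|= 21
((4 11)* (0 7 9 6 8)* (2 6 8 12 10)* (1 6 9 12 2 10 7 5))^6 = (12)(0 8 9 2 6 1 5)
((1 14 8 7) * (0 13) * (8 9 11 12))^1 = (0 13)(1 14 9 11 12 8 7)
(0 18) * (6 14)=(0 18)(6 14)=[18, 1, 2, 3, 4, 5, 14, 7, 8, 9, 10, 11, 12, 13, 6, 15, 16, 17, 0]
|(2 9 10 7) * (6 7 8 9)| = 3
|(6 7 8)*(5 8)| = 4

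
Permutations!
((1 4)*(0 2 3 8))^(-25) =((0 2 3 8)(1 4))^(-25) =(0 8 3 2)(1 4)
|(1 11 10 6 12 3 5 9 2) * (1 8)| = |(1 11 10 6 12 3 5 9 2 8)| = 10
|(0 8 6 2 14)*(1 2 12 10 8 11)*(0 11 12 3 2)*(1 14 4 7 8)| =12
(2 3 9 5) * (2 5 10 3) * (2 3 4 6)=[0, 1, 3, 9, 6, 5, 2, 7, 8, 10, 4]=(2 3 9 10 4 6)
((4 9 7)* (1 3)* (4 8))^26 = (4 7)(8 9) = ((1 3)(4 9 7 8))^26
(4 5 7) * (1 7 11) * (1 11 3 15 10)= (1 7 4 5 3 15 10)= [0, 7, 2, 15, 5, 3, 6, 4, 8, 9, 1, 11, 12, 13, 14, 10]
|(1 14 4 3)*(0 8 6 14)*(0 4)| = |(0 8 6 14)(1 4 3)| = 12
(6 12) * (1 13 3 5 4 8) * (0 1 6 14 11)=[1, 13, 2, 5, 8, 4, 12, 7, 6, 9, 10, 0, 14, 3, 11]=(0 1 13 3 5 4 8 6 12 14 11)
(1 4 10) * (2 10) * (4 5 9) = (1 5 9 4 2 10) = [0, 5, 10, 3, 2, 9, 6, 7, 8, 4, 1]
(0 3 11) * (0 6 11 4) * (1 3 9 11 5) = (0 9 11 6 5 1 3 4) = [9, 3, 2, 4, 0, 1, 5, 7, 8, 11, 10, 6]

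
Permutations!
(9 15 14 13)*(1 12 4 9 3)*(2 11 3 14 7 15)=(1 12 4 9 2 11 3)(7 15)(13 14)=[0, 12, 11, 1, 9, 5, 6, 15, 8, 2, 10, 3, 4, 14, 13, 7]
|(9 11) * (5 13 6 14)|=4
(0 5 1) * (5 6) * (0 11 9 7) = [6, 11, 2, 3, 4, 1, 5, 0, 8, 7, 10, 9] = (0 6 5 1 11 9 7)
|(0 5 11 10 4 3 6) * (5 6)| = |(0 6)(3 5 11 10 4)| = 10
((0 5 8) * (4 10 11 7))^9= ((0 5 8)(4 10 11 7))^9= (4 10 11 7)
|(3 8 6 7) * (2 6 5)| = 6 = |(2 6 7 3 8 5)|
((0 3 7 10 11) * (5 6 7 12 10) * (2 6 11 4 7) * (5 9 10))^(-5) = (12)(2 6)(4 10 9 7)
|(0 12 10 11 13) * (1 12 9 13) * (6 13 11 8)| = |(0 9 11 1 12 10 8 6 13)| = 9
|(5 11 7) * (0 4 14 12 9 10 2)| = |(0 4 14 12 9 10 2)(5 11 7)| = 21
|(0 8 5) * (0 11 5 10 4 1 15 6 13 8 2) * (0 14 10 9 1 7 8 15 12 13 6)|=|(0 2 14 10 4 7 8 9 1 12 13 15)(5 11)|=12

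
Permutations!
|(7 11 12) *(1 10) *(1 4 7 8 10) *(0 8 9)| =|(0 8 10 4 7 11 12 9)| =8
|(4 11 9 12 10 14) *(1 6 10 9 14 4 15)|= 14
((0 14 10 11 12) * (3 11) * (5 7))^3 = ((0 14 10 3 11 12)(5 7))^3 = (0 3)(5 7)(10 12)(11 14)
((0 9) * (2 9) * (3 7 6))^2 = (0 9 2)(3 6 7)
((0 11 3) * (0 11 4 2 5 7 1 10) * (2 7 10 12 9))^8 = ((0 4 7 1 12 9 2 5 10)(3 11))^8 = (0 10 5 2 9 12 1 7 4)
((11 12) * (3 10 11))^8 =((3 10 11 12))^8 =(12)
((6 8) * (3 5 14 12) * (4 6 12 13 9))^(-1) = (3 12 8 6 4 9 13 14 5)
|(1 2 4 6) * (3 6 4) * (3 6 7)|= 6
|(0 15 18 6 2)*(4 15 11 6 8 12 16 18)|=|(0 11 6 2)(4 15)(8 12 16 18)|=4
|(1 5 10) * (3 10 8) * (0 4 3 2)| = |(0 4 3 10 1 5 8 2)| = 8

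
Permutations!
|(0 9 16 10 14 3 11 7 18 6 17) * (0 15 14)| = 8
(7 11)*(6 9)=(6 9)(7 11)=[0, 1, 2, 3, 4, 5, 9, 11, 8, 6, 10, 7]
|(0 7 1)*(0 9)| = 4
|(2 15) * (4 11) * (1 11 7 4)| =2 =|(1 11)(2 15)(4 7)|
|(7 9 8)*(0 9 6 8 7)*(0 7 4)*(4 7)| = 6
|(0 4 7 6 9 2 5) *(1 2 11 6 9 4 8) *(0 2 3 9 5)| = |(0 8 1 3 9 11 6 4 7 5 2)| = 11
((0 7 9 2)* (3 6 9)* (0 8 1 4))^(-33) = ((0 7 3 6 9 2 8 1 4))^(-33) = (0 6 8)(1 7 9)(2 4 3)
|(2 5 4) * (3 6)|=|(2 5 4)(3 6)|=6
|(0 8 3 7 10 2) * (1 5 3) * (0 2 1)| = |(0 8)(1 5 3 7 10)| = 10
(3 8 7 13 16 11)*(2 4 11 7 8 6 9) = (2 4 11 3 6 9)(7 13 16) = [0, 1, 4, 6, 11, 5, 9, 13, 8, 2, 10, 3, 12, 16, 14, 15, 7]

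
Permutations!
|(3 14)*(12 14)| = 3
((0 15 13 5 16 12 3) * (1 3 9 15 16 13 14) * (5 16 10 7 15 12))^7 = (5 13 16)(9 12)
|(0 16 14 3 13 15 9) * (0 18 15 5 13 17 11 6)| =42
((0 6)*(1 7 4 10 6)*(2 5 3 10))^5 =((0 1 7 4 2 5 3 10 6))^5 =(0 5 1 3 7 10 4 6 2)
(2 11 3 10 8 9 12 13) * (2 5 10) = [0, 1, 11, 2, 4, 10, 6, 7, 9, 12, 8, 3, 13, 5] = (2 11 3)(5 10 8 9 12 13)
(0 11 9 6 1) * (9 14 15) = (0 11 14 15 9 6 1) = [11, 0, 2, 3, 4, 5, 1, 7, 8, 6, 10, 14, 12, 13, 15, 9]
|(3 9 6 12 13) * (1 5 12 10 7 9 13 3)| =|(1 5 12 3 13)(6 10 7 9)| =20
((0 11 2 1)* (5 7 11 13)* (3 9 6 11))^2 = (0 5 3 6 2)(1 13 7 9 11)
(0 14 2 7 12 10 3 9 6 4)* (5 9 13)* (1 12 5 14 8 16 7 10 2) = (0 8 16 7 5 9 6 4)(1 12 2 10 3 13 14) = [8, 12, 10, 13, 0, 9, 4, 5, 16, 6, 3, 11, 2, 14, 1, 15, 7]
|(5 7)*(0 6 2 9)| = 4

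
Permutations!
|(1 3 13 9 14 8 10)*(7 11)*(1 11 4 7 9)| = |(1 3 13)(4 7)(8 10 11 9 14)| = 30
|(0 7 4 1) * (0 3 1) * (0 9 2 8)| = 6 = |(0 7 4 9 2 8)(1 3)|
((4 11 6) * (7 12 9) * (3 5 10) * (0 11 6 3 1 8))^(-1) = ((0 11 3 5 10 1 8)(4 6)(7 12 9))^(-1) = (0 8 1 10 5 3 11)(4 6)(7 9 12)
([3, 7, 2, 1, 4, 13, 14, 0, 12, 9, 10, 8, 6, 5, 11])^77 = [3, 7, 2, 1, 4, 13, 11, 0, 6, 9, 10, 12, 14, 5, 8]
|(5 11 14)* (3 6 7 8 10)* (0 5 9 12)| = |(0 5 11 14 9 12)(3 6 7 8 10)| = 30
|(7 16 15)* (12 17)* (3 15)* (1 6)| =4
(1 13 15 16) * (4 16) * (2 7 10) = (1 13 15 4 16)(2 7 10) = [0, 13, 7, 3, 16, 5, 6, 10, 8, 9, 2, 11, 12, 15, 14, 4, 1]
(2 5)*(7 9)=[0, 1, 5, 3, 4, 2, 6, 9, 8, 7]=(2 5)(7 9)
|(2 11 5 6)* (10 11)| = |(2 10 11 5 6)| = 5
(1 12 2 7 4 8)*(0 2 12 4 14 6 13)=(0 2 7 14 6 13)(1 4 8)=[2, 4, 7, 3, 8, 5, 13, 14, 1, 9, 10, 11, 12, 0, 6]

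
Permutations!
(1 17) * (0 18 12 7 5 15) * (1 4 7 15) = [18, 17, 2, 3, 7, 1, 6, 5, 8, 9, 10, 11, 15, 13, 14, 0, 16, 4, 12] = (0 18 12 15)(1 17 4 7 5)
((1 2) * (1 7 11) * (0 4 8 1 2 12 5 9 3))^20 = ((0 4 8 1 12 5 9 3)(2 7 11))^20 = (0 12)(1 3)(2 11 7)(4 5)(8 9)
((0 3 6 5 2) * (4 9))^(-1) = ((0 3 6 5 2)(4 9))^(-1) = (0 2 5 6 3)(4 9)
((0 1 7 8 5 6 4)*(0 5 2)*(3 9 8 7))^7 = ((0 1 3 9 8 2)(4 5 6))^7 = (0 1 3 9 8 2)(4 5 6)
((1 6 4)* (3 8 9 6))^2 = (1 8 6)(3 9 4)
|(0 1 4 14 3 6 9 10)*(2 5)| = 8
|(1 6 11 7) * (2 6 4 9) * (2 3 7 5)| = |(1 4 9 3 7)(2 6 11 5)| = 20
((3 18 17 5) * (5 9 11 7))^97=((3 18 17 9 11 7 5))^97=(3 5 7 11 9 17 18)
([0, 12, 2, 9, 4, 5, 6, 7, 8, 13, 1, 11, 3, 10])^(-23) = [0, 12, 2, 9, 4, 5, 6, 7, 8, 13, 1, 11, 3, 10]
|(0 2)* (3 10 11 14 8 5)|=|(0 2)(3 10 11 14 8 5)|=6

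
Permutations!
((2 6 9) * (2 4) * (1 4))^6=(1 4 2 6 9)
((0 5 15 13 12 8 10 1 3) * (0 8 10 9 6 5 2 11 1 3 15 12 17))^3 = (0 1 17 11 13 2 15)(3 6 10 9 12 8 5)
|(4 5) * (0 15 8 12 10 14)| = |(0 15 8 12 10 14)(4 5)| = 6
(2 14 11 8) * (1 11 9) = [0, 11, 14, 3, 4, 5, 6, 7, 2, 1, 10, 8, 12, 13, 9] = (1 11 8 2 14 9)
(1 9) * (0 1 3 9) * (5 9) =(0 1)(3 5 9) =[1, 0, 2, 5, 4, 9, 6, 7, 8, 3]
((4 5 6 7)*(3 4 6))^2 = ((3 4 5)(6 7))^2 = (7)(3 5 4)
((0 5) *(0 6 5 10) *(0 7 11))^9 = ((0 10 7 11)(5 6))^9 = (0 10 7 11)(5 6)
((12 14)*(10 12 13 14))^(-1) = ((10 12)(13 14))^(-1) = (10 12)(13 14)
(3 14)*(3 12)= (3 14 12)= [0, 1, 2, 14, 4, 5, 6, 7, 8, 9, 10, 11, 3, 13, 12]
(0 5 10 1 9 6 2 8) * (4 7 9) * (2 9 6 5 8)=(0 8)(1 4 7 6 9 5 10)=[8, 4, 2, 3, 7, 10, 9, 6, 0, 5, 1]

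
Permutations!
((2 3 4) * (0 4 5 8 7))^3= (0 3 7 2 8 4 5)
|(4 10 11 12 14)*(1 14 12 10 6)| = 4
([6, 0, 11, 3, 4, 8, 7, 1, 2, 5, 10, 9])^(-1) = (0 1 7 6)(2 8 5 9 11)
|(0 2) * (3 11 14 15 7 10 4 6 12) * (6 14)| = |(0 2)(3 11 6 12)(4 14 15 7 10)| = 20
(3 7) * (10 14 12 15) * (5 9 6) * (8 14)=(3 7)(5 9 6)(8 14 12 15 10)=[0, 1, 2, 7, 4, 9, 5, 3, 14, 6, 8, 11, 15, 13, 12, 10]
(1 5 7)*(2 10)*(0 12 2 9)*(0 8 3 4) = [12, 5, 10, 4, 0, 7, 6, 1, 3, 8, 9, 11, 2] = (0 12 2 10 9 8 3 4)(1 5 7)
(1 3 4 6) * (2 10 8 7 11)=(1 3 4 6)(2 10 8 7 11)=[0, 3, 10, 4, 6, 5, 1, 11, 7, 9, 8, 2]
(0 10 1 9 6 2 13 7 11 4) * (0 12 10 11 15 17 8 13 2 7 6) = (0 11 4 12 10 1 9)(6 7 15 17 8 13) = [11, 9, 2, 3, 12, 5, 7, 15, 13, 0, 1, 4, 10, 6, 14, 17, 16, 8]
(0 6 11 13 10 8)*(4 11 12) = [6, 1, 2, 3, 11, 5, 12, 7, 0, 9, 8, 13, 4, 10] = (0 6 12 4 11 13 10 8)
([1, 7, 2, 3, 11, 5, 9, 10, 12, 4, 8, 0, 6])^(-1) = [11, 0, 2, 3, 9, 5, 12, 1, 10, 6, 7, 4, 8]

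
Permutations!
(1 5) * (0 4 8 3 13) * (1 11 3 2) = (0 4 8 2 1 5 11 3 13) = [4, 5, 1, 13, 8, 11, 6, 7, 2, 9, 10, 3, 12, 0]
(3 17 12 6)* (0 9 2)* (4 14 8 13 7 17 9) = (0 4 14 8 13 7 17 12 6 3 9 2) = [4, 1, 0, 9, 14, 5, 3, 17, 13, 2, 10, 11, 6, 7, 8, 15, 16, 12]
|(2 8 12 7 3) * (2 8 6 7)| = 6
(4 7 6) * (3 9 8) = [0, 1, 2, 9, 7, 5, 4, 6, 3, 8] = (3 9 8)(4 7 6)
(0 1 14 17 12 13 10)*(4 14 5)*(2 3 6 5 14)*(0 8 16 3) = (0 1 14 17 12 13 10 8 16 3 6 5 4 2) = [1, 14, 0, 6, 2, 4, 5, 7, 16, 9, 8, 11, 13, 10, 17, 15, 3, 12]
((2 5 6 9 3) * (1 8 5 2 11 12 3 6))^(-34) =(1 5 8)(3 12 11)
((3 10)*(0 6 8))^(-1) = ((0 6 8)(3 10))^(-1) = (0 8 6)(3 10)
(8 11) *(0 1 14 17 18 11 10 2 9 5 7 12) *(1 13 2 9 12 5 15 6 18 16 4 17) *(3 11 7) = (0 13 2 12)(1 14)(3 11 8 10 9 15 6 18 7 5)(4 17 16) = [13, 14, 12, 11, 17, 3, 18, 5, 10, 15, 9, 8, 0, 2, 1, 6, 4, 16, 7]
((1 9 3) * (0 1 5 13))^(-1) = (0 13 5 3 9 1)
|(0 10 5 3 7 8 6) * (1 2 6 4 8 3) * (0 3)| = |(0 10 5 1 2 6 3 7)(4 8)| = 8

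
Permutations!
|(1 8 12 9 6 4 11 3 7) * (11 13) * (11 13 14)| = 10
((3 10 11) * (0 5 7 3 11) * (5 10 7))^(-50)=((11)(0 10)(3 7))^(-50)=(11)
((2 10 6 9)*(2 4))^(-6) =(2 4 9 6 10)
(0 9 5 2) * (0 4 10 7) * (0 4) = (0 9 5 2)(4 10 7) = [9, 1, 0, 3, 10, 2, 6, 4, 8, 5, 7]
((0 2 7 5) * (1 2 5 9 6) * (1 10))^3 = (0 5)(1 9)(2 6)(7 10)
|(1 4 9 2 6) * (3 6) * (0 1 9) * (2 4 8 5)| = |(0 1 8 5 2 3 6 9 4)| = 9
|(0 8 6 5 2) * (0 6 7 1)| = 12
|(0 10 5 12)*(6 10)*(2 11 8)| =15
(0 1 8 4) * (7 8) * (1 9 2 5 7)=(0 9 2 5 7 8 4)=[9, 1, 5, 3, 0, 7, 6, 8, 4, 2]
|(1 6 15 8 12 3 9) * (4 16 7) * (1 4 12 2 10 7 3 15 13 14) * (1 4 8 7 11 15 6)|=|(2 10 11 15 7 12 6 13 14 4 16 3 9 8)|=14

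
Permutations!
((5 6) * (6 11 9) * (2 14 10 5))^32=(2 11 14 9 10 6 5)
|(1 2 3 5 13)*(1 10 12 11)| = |(1 2 3 5 13 10 12 11)| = 8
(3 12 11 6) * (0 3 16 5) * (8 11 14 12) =(0 3 8 11 6 16 5)(12 14) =[3, 1, 2, 8, 4, 0, 16, 7, 11, 9, 10, 6, 14, 13, 12, 15, 5]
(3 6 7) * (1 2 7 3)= (1 2 7)(3 6)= [0, 2, 7, 6, 4, 5, 3, 1]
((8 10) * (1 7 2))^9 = ((1 7 2)(8 10))^9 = (8 10)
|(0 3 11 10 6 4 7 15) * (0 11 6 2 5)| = 10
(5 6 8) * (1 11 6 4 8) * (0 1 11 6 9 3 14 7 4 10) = (0 1 6 11 9 3 14 7 4 8 5 10) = [1, 6, 2, 14, 8, 10, 11, 4, 5, 3, 0, 9, 12, 13, 7]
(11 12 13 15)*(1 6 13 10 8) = [0, 6, 2, 3, 4, 5, 13, 7, 1, 9, 8, 12, 10, 15, 14, 11] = (1 6 13 15 11 12 10 8)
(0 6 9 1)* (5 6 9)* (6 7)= (0 9 1)(5 7 6)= [9, 0, 2, 3, 4, 7, 5, 6, 8, 1]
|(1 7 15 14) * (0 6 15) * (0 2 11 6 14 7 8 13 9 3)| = 35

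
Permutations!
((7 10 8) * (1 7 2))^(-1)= (1 2 8 10 7)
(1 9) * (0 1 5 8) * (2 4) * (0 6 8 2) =(0 1 9 5 2 4)(6 8) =[1, 9, 4, 3, 0, 2, 8, 7, 6, 5]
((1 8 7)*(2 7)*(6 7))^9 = (1 7 6 2 8)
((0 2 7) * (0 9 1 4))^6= (9)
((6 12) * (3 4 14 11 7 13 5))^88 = (3 7 4 13 14 5 11)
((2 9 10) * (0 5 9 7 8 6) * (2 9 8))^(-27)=(0 5 8 6)(2 7)(9 10)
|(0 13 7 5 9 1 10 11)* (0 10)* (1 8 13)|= |(0 1)(5 9 8 13 7)(10 11)|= 10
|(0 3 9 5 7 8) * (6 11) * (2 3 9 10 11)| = 5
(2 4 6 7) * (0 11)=[11, 1, 4, 3, 6, 5, 7, 2, 8, 9, 10, 0]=(0 11)(2 4 6 7)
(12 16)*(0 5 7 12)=(0 5 7 12 16)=[5, 1, 2, 3, 4, 7, 6, 12, 8, 9, 10, 11, 16, 13, 14, 15, 0]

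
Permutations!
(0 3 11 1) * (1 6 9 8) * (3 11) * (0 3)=(0 11 6 9 8 1 3)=[11, 3, 2, 0, 4, 5, 9, 7, 1, 8, 10, 6]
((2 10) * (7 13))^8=((2 10)(7 13))^8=(13)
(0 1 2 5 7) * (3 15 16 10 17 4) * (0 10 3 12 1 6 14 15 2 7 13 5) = [6, 7, 0, 2, 12, 13, 14, 10, 8, 9, 17, 11, 1, 5, 15, 16, 3, 4] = (0 6 14 15 16 3 2)(1 7 10 17 4 12)(5 13)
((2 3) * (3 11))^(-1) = ((2 11 3))^(-1) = (2 3 11)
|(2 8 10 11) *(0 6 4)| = 12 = |(0 6 4)(2 8 10 11)|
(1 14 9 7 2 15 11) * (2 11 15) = (15)(1 14 9 7 11) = [0, 14, 2, 3, 4, 5, 6, 11, 8, 7, 10, 1, 12, 13, 9, 15]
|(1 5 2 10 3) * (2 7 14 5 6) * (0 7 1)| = |(0 7 14 5 1 6 2 10 3)| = 9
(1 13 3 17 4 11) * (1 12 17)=(1 13 3)(4 11 12 17)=[0, 13, 2, 1, 11, 5, 6, 7, 8, 9, 10, 12, 17, 3, 14, 15, 16, 4]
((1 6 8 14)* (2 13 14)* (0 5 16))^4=(0 5 16)(1 13 8)(2 6 14)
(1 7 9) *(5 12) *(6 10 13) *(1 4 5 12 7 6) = (1 6 10 13)(4 5 7 9) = [0, 6, 2, 3, 5, 7, 10, 9, 8, 4, 13, 11, 12, 1]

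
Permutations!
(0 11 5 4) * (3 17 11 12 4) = (0 12 4)(3 17 11 5) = [12, 1, 2, 17, 0, 3, 6, 7, 8, 9, 10, 5, 4, 13, 14, 15, 16, 11]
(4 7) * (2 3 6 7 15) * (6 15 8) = (2 3 15)(4 8 6 7) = [0, 1, 3, 15, 8, 5, 7, 4, 6, 9, 10, 11, 12, 13, 14, 2]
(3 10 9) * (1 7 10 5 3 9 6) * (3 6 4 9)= (1 7 10 4 9 3 5 6)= [0, 7, 2, 5, 9, 6, 1, 10, 8, 3, 4]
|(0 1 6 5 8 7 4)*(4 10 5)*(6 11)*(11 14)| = |(0 1 14 11 6 4)(5 8 7 10)| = 12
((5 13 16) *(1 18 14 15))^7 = ((1 18 14 15)(5 13 16))^7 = (1 15 14 18)(5 13 16)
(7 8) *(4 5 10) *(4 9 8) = (4 5 10 9 8 7) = [0, 1, 2, 3, 5, 10, 6, 4, 7, 8, 9]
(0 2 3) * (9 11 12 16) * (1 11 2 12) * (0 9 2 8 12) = (1 11)(2 3 9 8 12 16) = [0, 11, 3, 9, 4, 5, 6, 7, 12, 8, 10, 1, 16, 13, 14, 15, 2]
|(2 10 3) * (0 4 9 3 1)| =|(0 4 9 3 2 10 1)| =7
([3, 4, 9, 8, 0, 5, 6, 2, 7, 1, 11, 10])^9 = (0 3 8 7 2 9 1 4)(10 11)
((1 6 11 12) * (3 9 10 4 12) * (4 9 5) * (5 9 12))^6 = (1 12 10 9 3 11 6)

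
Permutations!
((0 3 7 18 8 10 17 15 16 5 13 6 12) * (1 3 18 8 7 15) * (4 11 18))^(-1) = (0 12 6 13 5 16 15 3 1 17 10 8 7 18 11 4)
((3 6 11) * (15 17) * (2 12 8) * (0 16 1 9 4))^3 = (0 9 16 4 1)(15 17)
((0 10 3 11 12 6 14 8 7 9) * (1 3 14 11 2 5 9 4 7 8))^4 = ((0 10 14 1 3 2 5 9)(4 7)(6 11 12))^4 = (0 3)(1 9)(2 10)(5 14)(6 11 12)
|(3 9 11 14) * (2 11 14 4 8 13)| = |(2 11 4 8 13)(3 9 14)| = 15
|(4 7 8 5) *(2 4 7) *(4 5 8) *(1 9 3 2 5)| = |(1 9 3 2)(4 5 7)| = 12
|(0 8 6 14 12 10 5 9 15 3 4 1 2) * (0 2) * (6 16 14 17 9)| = |(0 8 16 14 12 10 5 6 17 9 15 3 4 1)| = 14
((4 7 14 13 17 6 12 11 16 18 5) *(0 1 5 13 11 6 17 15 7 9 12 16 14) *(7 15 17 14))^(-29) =(0 7 11 14 17 13 18 16 6 12 9 4 5 1)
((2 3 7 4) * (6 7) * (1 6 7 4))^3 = (1 2)(3 6)(4 7)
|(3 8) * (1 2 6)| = |(1 2 6)(3 8)| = 6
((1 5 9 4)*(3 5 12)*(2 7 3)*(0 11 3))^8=(0 2 1 9 3)(4 5 11 7 12)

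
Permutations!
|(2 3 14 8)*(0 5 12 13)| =|(0 5 12 13)(2 3 14 8)| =4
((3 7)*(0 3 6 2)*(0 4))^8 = (0 7 2)(3 6 4)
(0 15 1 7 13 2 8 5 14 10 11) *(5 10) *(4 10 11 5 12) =(0 15 1 7 13 2 8 11)(4 10 5 14 12) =[15, 7, 8, 3, 10, 14, 6, 13, 11, 9, 5, 0, 4, 2, 12, 1]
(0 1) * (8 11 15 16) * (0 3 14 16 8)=(0 1 3 14 16)(8 11 15)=[1, 3, 2, 14, 4, 5, 6, 7, 11, 9, 10, 15, 12, 13, 16, 8, 0]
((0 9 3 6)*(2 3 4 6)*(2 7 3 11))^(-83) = (0 9 4 6)(2 11)(3 7)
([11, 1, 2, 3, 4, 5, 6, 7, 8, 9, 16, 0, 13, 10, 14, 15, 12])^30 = [0, 1, 2, 3, 4, 5, 6, 7, 8, 9, 12, 11, 10, 16, 14, 15, 13]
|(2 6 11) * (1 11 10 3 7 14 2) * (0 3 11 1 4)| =9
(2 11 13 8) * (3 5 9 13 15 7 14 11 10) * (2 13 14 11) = [0, 1, 10, 5, 4, 9, 6, 11, 13, 14, 3, 15, 12, 8, 2, 7] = (2 10 3 5 9 14)(7 11 15)(8 13)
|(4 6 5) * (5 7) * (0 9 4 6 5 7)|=|(0 9 4 5 6)|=5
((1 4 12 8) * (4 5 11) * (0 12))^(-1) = (0 4 11 5 1 8 12)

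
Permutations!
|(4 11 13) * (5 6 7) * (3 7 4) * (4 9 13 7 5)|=|(3 5 6 9 13)(4 11 7)|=15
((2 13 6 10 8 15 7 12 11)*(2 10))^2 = ((2 13 6)(7 12 11 10 8 15))^2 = (2 6 13)(7 11 8)(10 15 12)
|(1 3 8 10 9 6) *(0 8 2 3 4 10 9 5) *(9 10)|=4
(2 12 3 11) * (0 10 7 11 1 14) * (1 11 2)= (0 10 7 2 12 3 11 1 14)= [10, 14, 12, 11, 4, 5, 6, 2, 8, 9, 7, 1, 3, 13, 0]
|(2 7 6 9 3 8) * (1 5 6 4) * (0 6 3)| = 21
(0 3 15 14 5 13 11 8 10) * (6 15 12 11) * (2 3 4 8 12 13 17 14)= (0 4 8 10)(2 3 13 6 15)(5 17 14)(11 12)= [4, 1, 3, 13, 8, 17, 15, 7, 10, 9, 0, 12, 11, 6, 5, 2, 16, 14]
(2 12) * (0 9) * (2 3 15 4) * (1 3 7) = (0 9)(1 3 15 4 2 12 7) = [9, 3, 12, 15, 2, 5, 6, 1, 8, 0, 10, 11, 7, 13, 14, 4]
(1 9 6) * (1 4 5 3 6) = (1 9)(3 6 4 5) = [0, 9, 2, 6, 5, 3, 4, 7, 8, 1]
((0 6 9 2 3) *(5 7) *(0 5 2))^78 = (9)(2 5)(3 7)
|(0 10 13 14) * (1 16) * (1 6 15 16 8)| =|(0 10 13 14)(1 8)(6 15 16)| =12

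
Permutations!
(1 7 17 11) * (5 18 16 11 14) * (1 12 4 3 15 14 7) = (3 15 14 5 18 16 11 12 4)(7 17) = [0, 1, 2, 15, 3, 18, 6, 17, 8, 9, 10, 12, 4, 13, 5, 14, 11, 7, 16]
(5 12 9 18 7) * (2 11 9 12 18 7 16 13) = (2 11 9 7 5 18 16 13) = [0, 1, 11, 3, 4, 18, 6, 5, 8, 7, 10, 9, 12, 2, 14, 15, 13, 17, 16]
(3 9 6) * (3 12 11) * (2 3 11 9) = (2 3)(6 12 9) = [0, 1, 3, 2, 4, 5, 12, 7, 8, 6, 10, 11, 9]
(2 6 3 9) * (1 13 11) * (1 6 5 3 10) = (1 13 11 6 10)(2 5 3 9) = [0, 13, 5, 9, 4, 3, 10, 7, 8, 2, 1, 6, 12, 11]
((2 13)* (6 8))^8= (13)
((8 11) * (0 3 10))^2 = (11)(0 10 3)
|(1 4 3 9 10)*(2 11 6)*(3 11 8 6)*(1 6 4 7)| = |(1 7)(2 8 4 11 3 9 10 6)| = 8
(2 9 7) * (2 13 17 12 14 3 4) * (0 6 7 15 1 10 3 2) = (0 6 7 13 17 12 14 2 9 15 1 10 3 4) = [6, 10, 9, 4, 0, 5, 7, 13, 8, 15, 3, 11, 14, 17, 2, 1, 16, 12]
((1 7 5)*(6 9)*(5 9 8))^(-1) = (1 5 8 6 9 7) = ((1 7 9 6 8 5))^(-1)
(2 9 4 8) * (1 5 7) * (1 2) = (1 5 7 2 9 4 8) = [0, 5, 9, 3, 8, 7, 6, 2, 1, 4]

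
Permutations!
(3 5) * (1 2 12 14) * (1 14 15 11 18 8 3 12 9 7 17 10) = (1 2 9 7 17 10)(3 5 12 15 11 18 8) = [0, 2, 9, 5, 4, 12, 6, 17, 3, 7, 1, 18, 15, 13, 14, 11, 16, 10, 8]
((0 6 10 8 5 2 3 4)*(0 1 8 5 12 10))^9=(0 6)(1 8 12 10 5 2 3 4)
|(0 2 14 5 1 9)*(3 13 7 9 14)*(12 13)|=|(0 2 3 12 13 7 9)(1 14 5)|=21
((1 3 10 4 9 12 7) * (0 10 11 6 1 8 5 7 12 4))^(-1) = (12)(0 10)(1 6 11 3)(4 9)(5 8 7)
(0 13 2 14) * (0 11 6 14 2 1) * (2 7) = (0 13 1)(2 7)(6 14 11) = [13, 0, 7, 3, 4, 5, 14, 2, 8, 9, 10, 6, 12, 1, 11]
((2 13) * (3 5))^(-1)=(2 13)(3 5)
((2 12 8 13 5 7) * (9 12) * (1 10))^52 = ((1 10)(2 9 12 8 13 5 7))^52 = (2 8 7 12 5 9 13)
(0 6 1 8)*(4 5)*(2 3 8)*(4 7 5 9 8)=(0 6 1 2 3 4 9 8)(5 7)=[6, 2, 3, 4, 9, 7, 1, 5, 0, 8]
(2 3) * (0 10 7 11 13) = (0 10 7 11 13)(2 3) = [10, 1, 3, 2, 4, 5, 6, 11, 8, 9, 7, 13, 12, 0]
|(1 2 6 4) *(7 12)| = 4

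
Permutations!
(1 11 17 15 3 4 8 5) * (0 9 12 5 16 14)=[9, 11, 2, 4, 8, 1, 6, 7, 16, 12, 10, 17, 5, 13, 0, 3, 14, 15]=(0 9 12 5 1 11 17 15 3 4 8 16 14)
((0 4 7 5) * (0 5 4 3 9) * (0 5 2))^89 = ((0 3 9 5 2)(4 7))^89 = (0 2 5 9 3)(4 7)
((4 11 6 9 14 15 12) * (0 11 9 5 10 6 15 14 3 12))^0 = ((0 11 15)(3 12 4 9)(5 10 6))^0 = (15)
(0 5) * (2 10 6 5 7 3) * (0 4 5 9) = (0 7 3 2 10 6 9)(4 5) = [7, 1, 10, 2, 5, 4, 9, 3, 8, 0, 6]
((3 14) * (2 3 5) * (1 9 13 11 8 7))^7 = (1 9 13 11 8 7)(2 5 14 3)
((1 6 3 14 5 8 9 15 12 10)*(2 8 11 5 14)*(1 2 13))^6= (15)(1 3)(6 13)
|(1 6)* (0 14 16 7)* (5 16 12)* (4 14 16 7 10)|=|(0 16 10 4 14 12 5 7)(1 6)|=8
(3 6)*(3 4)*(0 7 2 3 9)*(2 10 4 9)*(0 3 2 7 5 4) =(0 5 4 7 10)(3 6 9) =[5, 1, 2, 6, 7, 4, 9, 10, 8, 3, 0]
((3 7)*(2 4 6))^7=(2 4 6)(3 7)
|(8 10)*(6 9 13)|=|(6 9 13)(8 10)|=6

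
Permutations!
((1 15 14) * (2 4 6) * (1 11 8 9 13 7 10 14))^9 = ((1 15)(2 4 6)(7 10 14 11 8 9 13))^9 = (1 15)(7 14 8 13 10 11 9)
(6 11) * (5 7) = (5 7)(6 11) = [0, 1, 2, 3, 4, 7, 11, 5, 8, 9, 10, 6]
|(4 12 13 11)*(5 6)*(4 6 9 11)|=|(4 12 13)(5 9 11 6)|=12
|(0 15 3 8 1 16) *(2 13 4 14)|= 12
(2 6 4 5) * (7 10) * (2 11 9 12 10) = (2 6 4 5 11 9 12 10 7) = [0, 1, 6, 3, 5, 11, 4, 2, 8, 12, 7, 9, 10]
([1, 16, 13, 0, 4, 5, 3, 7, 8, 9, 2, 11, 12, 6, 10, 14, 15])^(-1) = (0 3 6 13 2 10 14 15 16 1)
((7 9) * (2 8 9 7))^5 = ((2 8 9))^5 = (2 9 8)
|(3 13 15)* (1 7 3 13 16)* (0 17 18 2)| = |(0 17 18 2)(1 7 3 16)(13 15)| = 4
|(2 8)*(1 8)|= |(1 8 2)|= 3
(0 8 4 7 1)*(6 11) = (0 8 4 7 1)(6 11) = [8, 0, 2, 3, 7, 5, 11, 1, 4, 9, 10, 6]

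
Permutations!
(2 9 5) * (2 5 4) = (2 9 4) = [0, 1, 9, 3, 2, 5, 6, 7, 8, 4]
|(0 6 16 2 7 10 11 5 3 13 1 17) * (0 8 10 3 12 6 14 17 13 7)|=22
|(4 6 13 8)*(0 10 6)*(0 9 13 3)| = 4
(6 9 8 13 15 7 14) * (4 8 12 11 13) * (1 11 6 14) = (1 11 13 15 7)(4 8)(6 9 12) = [0, 11, 2, 3, 8, 5, 9, 1, 4, 12, 10, 13, 6, 15, 14, 7]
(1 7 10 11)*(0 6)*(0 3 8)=(0 6 3 8)(1 7 10 11)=[6, 7, 2, 8, 4, 5, 3, 10, 0, 9, 11, 1]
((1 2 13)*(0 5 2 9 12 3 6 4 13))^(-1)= ((0 5 2)(1 9 12 3 6 4 13))^(-1)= (0 2 5)(1 13 4 6 3 12 9)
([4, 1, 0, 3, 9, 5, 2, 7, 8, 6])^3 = [6, 1, 9, 3, 2, 5, 4, 7, 8, 0]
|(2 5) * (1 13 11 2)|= 5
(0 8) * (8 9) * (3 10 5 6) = (0 9 8)(3 10 5 6) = [9, 1, 2, 10, 4, 6, 3, 7, 0, 8, 5]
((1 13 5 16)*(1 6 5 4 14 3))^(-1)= (1 3 14 4 13)(5 6 16)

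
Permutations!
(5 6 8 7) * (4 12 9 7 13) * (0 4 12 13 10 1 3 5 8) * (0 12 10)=(0 4 13 10 1 3 5 6 12 9 7 8)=[4, 3, 2, 5, 13, 6, 12, 8, 0, 7, 1, 11, 9, 10]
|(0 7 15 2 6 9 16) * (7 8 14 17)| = |(0 8 14 17 7 15 2 6 9 16)| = 10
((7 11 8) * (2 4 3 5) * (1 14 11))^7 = (1 11 7 14 8)(2 5 3 4)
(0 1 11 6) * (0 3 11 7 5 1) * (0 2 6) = (0 2 6 3 11)(1 7 5) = [2, 7, 6, 11, 4, 1, 3, 5, 8, 9, 10, 0]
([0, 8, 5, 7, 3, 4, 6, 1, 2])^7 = [0, 1, 2, 3, 4, 5, 6, 7, 8]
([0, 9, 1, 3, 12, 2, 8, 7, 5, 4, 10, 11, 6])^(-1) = (1 2 5 8 6 12 4 9)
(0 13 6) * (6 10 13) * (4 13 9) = (0 6)(4 13 10 9) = [6, 1, 2, 3, 13, 5, 0, 7, 8, 4, 9, 11, 12, 10]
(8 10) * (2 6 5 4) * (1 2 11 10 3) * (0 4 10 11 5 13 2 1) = (0 4 5 10 8 3)(2 6 13) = [4, 1, 6, 0, 5, 10, 13, 7, 3, 9, 8, 11, 12, 2]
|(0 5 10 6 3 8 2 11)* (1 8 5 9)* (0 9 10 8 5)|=|(0 10 6 3)(1 5 8 2 11 9)|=12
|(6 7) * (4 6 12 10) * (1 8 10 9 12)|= |(1 8 10 4 6 7)(9 12)|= 6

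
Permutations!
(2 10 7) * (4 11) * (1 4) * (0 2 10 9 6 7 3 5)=(0 2 9 6 7 10 3 5)(1 4 11)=[2, 4, 9, 5, 11, 0, 7, 10, 8, 6, 3, 1]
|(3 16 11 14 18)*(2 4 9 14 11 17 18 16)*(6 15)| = |(2 4 9 14 16 17 18 3)(6 15)| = 8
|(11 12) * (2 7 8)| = 6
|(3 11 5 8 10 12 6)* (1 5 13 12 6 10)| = 6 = |(1 5 8)(3 11 13 12 10 6)|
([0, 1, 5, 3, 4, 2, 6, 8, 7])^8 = [0, 1, 2, 3, 4, 5, 6, 7, 8]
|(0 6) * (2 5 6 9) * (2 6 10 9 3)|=7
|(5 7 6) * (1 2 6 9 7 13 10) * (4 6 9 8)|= 10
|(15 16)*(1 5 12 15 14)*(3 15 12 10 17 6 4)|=10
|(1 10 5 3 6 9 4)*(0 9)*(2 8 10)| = 10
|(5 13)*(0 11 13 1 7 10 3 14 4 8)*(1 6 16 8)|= |(0 11 13 5 6 16 8)(1 7 10 3 14 4)|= 42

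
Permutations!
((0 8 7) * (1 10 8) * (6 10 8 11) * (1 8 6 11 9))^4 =(11)(0 8 7)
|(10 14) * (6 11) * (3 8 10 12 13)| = 6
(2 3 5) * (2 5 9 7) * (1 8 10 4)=(1 8 10 4)(2 3 9 7)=[0, 8, 3, 9, 1, 5, 6, 2, 10, 7, 4]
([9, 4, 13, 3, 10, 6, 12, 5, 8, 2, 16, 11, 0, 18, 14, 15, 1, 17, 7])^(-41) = (0 18 12 13 6 2 5 9 7)(1 16 10 4)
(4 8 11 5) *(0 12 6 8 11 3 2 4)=(0 12 6 8 3 2 4 11 5)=[12, 1, 4, 2, 11, 0, 8, 7, 3, 9, 10, 5, 6]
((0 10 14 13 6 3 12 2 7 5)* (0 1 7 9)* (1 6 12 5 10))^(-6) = ((0 1 7 10 14 13 12 2 9)(3 5 6))^(-6) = (0 10 12)(1 14 2)(7 13 9)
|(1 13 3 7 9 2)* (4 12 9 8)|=|(1 13 3 7 8 4 12 9 2)|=9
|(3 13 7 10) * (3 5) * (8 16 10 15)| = |(3 13 7 15 8 16 10 5)| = 8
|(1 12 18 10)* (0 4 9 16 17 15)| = 12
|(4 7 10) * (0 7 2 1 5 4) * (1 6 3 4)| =12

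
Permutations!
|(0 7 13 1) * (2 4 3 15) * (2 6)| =|(0 7 13 1)(2 4 3 15 6)| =20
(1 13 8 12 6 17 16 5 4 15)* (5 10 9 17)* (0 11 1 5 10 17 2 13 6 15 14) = (0 11 1 6 10 9 2 13 8 12 15 5 4 14)(16 17) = [11, 6, 13, 3, 14, 4, 10, 7, 12, 2, 9, 1, 15, 8, 0, 5, 17, 16]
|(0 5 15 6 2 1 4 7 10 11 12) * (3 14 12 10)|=|(0 5 15 6 2 1 4 7 3 14 12)(10 11)|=22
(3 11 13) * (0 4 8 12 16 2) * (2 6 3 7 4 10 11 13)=(0 10 11 2)(3 13 7 4 8 12 16 6)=[10, 1, 0, 13, 8, 5, 3, 4, 12, 9, 11, 2, 16, 7, 14, 15, 6]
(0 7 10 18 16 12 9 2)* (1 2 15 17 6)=(0 7 10 18 16 12 9 15 17 6 1 2)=[7, 2, 0, 3, 4, 5, 1, 10, 8, 15, 18, 11, 9, 13, 14, 17, 12, 6, 16]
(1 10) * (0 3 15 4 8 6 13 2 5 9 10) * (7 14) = (0 3 15 4 8 6 13 2 5 9 10 1)(7 14) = [3, 0, 5, 15, 8, 9, 13, 14, 6, 10, 1, 11, 12, 2, 7, 4]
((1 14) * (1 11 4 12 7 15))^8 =((1 14 11 4 12 7 15))^8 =(1 14 11 4 12 7 15)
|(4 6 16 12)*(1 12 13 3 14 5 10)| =|(1 12 4 6 16 13 3 14 5 10)| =10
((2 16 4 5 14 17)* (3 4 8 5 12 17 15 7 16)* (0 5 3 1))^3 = (0 15 8 12 1 14 16 4 2 5 7 3 17)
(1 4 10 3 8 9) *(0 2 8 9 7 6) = (0 2 8 7 6)(1 4 10 3 9) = [2, 4, 8, 9, 10, 5, 0, 6, 7, 1, 3]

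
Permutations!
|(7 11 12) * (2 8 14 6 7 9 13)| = 9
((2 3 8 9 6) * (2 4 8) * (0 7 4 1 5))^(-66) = (0 1 9 4)(5 6 8 7)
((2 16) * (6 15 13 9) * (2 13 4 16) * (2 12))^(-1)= ((2 12)(4 16 13 9 6 15))^(-1)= (2 12)(4 15 6 9 13 16)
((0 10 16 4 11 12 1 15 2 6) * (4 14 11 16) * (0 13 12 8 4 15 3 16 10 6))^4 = ((0 6 13 12 1 3 16 14 11 8 4 10 15 2))^4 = (0 1 11 15 13 16 4)(2 12 14 10 6 3 8)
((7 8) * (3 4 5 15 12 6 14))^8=(3 4 5 15 12 6 14)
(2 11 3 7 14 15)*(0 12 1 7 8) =(0 12 1 7 14 15 2 11 3 8) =[12, 7, 11, 8, 4, 5, 6, 14, 0, 9, 10, 3, 1, 13, 15, 2]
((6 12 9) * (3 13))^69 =((3 13)(6 12 9))^69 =(3 13)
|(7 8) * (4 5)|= |(4 5)(7 8)|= 2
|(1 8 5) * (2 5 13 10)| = |(1 8 13 10 2 5)| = 6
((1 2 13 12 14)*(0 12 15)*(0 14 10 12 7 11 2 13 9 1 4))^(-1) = (0 4 14 15 13 1 9 2 11 7)(10 12)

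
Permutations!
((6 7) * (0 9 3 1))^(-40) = (9)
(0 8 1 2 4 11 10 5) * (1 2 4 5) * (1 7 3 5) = [8, 4, 1, 5, 11, 0, 6, 3, 2, 9, 7, 10] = (0 8 2 1 4 11 10 7 3 5)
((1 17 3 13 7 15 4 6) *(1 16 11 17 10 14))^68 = ((1 10 14)(3 13 7 15 4 6 16 11 17))^68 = (1 14 10)(3 6 13 16 7 11 15 17 4)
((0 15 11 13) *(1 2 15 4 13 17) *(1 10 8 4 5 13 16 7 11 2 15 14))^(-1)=((0 5 13)(1 15 2 14)(4 16 7 11 17 10 8))^(-1)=(0 13 5)(1 14 2 15)(4 8 10 17 11 7 16)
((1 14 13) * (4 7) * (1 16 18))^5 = ((1 14 13 16 18)(4 7))^5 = (18)(4 7)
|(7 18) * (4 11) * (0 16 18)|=4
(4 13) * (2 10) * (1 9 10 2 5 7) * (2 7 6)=[0, 9, 7, 3, 13, 6, 2, 1, 8, 10, 5, 11, 12, 4]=(1 9 10 5 6 2 7)(4 13)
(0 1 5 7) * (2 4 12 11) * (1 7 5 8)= (0 7)(1 8)(2 4 12 11)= [7, 8, 4, 3, 12, 5, 6, 0, 1, 9, 10, 2, 11]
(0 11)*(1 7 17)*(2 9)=(0 11)(1 7 17)(2 9)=[11, 7, 9, 3, 4, 5, 6, 17, 8, 2, 10, 0, 12, 13, 14, 15, 16, 1]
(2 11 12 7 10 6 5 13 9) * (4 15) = (2 11 12 7 10 6 5 13 9)(4 15) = [0, 1, 11, 3, 15, 13, 5, 10, 8, 2, 6, 12, 7, 9, 14, 4]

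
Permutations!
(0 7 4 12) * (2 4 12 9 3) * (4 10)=[7, 1, 10, 2, 9, 5, 6, 12, 8, 3, 4, 11, 0]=(0 7 12)(2 10 4 9 3)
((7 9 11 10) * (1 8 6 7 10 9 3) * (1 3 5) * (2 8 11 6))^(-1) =(1 5 7 6 9 11)(2 8)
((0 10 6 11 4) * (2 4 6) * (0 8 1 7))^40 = ((0 10 2 4 8 1 7)(6 11))^40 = (11)(0 1 4 10 7 8 2)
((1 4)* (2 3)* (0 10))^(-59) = ((0 10)(1 4)(2 3))^(-59) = (0 10)(1 4)(2 3)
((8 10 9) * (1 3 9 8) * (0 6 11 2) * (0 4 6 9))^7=(0 3 1 9)(2 11 6 4)(8 10)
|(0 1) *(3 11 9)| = |(0 1)(3 11 9)| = 6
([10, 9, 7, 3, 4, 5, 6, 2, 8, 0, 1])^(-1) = [9, 10, 7, 3, 4, 5, 6, 2, 8, 1, 0]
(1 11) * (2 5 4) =(1 11)(2 5 4) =[0, 11, 5, 3, 2, 4, 6, 7, 8, 9, 10, 1]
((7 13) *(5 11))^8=(13)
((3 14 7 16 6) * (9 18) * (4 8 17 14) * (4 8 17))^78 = (18)(3 16 14 4)(6 7 17 8)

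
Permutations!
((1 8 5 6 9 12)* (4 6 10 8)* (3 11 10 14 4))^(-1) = ((1 3 11 10 8 5 14 4 6 9 12))^(-1) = (1 12 9 6 4 14 5 8 10 11 3)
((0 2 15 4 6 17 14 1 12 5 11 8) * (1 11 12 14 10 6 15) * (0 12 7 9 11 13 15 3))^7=(0 3 4 15 13 14 1 2)(5 7 9 11 8 12)(6 17 10)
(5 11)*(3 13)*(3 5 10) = [0, 1, 2, 13, 4, 11, 6, 7, 8, 9, 3, 10, 12, 5] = (3 13 5 11 10)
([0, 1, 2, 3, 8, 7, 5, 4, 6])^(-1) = [0, 1, 2, 3, 7, 6, 8, 5, 4]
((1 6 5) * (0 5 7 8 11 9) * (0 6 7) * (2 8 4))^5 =((0 5 1 7 4 2 8 11 9 6))^5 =(0 2)(1 11)(4 6)(5 8)(7 9)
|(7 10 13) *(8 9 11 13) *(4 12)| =6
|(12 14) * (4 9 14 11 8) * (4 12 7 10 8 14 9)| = |(7 10 8 12 11 14)| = 6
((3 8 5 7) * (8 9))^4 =((3 9 8 5 7))^4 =(3 7 5 8 9)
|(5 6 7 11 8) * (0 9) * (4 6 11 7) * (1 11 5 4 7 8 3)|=|(0 9)(1 11 3)(4 6 7 8)|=12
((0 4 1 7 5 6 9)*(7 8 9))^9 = ((0 4 1 8 9)(5 6 7))^9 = (0 9 8 1 4)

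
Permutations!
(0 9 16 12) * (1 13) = [9, 13, 2, 3, 4, 5, 6, 7, 8, 16, 10, 11, 0, 1, 14, 15, 12] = (0 9 16 12)(1 13)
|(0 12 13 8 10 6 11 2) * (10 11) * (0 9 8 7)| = 4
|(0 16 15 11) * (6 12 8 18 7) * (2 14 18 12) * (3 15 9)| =|(0 16 9 3 15 11)(2 14 18 7 6)(8 12)| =30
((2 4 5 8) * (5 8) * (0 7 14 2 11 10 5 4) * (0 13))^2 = ((0 7 14 2 13)(4 8 11 10 5))^2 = (0 14 13 7 2)(4 11 5 8 10)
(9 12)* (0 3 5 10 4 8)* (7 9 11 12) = (0 3 5 10 4 8)(7 9)(11 12) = [3, 1, 2, 5, 8, 10, 6, 9, 0, 7, 4, 12, 11]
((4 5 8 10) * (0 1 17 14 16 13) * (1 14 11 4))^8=(1 17 11 4 5 8 10)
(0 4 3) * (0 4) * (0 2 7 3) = (0 2 7 3 4) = [2, 1, 7, 4, 0, 5, 6, 3]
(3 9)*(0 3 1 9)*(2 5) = [3, 9, 5, 0, 4, 2, 6, 7, 8, 1] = (0 3)(1 9)(2 5)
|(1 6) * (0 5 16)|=|(0 5 16)(1 6)|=6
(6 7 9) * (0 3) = (0 3)(6 7 9) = [3, 1, 2, 0, 4, 5, 7, 9, 8, 6]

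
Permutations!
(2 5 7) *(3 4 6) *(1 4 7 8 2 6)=(1 4)(2 5 8)(3 7 6)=[0, 4, 5, 7, 1, 8, 3, 6, 2]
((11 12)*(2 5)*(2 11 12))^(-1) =((12)(2 5 11))^(-1) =(12)(2 11 5)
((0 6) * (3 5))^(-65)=(0 6)(3 5)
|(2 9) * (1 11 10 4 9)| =6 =|(1 11 10 4 9 2)|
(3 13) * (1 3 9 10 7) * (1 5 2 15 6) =[0, 3, 15, 13, 4, 2, 1, 5, 8, 10, 7, 11, 12, 9, 14, 6] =(1 3 13 9 10 7 5 2 15 6)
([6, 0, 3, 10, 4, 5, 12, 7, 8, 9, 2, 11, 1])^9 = [6, 0, 2, 3, 4, 5, 12, 7, 8, 9, 10, 11, 1]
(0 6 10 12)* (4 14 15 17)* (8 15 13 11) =(0 6 10 12)(4 14 13 11 8 15 17) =[6, 1, 2, 3, 14, 5, 10, 7, 15, 9, 12, 8, 0, 11, 13, 17, 16, 4]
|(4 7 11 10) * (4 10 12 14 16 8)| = 7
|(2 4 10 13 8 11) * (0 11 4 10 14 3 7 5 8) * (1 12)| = |(0 11 2 10 13)(1 12)(3 7 5 8 4 14)| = 30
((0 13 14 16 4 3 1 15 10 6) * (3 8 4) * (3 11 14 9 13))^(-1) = ((0 3 1 15 10 6)(4 8)(9 13)(11 14 16))^(-1) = (0 6 10 15 1 3)(4 8)(9 13)(11 16 14)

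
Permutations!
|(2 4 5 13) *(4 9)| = 5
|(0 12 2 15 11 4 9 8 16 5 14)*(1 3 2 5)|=|(0 12 5 14)(1 3 2 15 11 4 9 8 16)|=36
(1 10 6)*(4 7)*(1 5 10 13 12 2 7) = [0, 13, 7, 3, 1, 10, 5, 4, 8, 9, 6, 11, 2, 12] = (1 13 12 2 7 4)(5 10 6)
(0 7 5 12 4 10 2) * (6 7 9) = (0 9 6 7 5 12 4 10 2) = [9, 1, 0, 3, 10, 12, 7, 5, 8, 6, 2, 11, 4]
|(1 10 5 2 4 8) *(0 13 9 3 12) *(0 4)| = |(0 13 9 3 12 4 8 1 10 5 2)| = 11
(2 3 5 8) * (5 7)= [0, 1, 3, 7, 4, 8, 6, 5, 2]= (2 3 7 5 8)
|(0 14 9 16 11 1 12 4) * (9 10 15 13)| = 11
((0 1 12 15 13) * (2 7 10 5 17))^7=(0 12 13 1 15)(2 10 17 7 5)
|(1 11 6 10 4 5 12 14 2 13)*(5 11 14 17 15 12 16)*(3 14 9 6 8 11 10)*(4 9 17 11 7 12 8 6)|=12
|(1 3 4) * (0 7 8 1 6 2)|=|(0 7 8 1 3 4 6 2)|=8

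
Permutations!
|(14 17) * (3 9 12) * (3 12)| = 2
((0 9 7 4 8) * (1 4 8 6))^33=((0 9 7 8)(1 4 6))^33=(0 9 7 8)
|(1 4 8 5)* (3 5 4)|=6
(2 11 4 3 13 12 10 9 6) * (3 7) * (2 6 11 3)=[0, 1, 3, 13, 7, 5, 6, 2, 8, 11, 9, 4, 10, 12]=(2 3 13 12 10 9 11 4 7)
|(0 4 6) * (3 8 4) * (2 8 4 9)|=|(0 3 4 6)(2 8 9)|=12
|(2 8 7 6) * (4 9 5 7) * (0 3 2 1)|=10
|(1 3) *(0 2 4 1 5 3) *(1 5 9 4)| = 12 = |(0 2 1)(3 9 4 5)|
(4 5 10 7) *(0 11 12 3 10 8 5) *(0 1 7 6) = (0 11 12 3 10 6)(1 7 4)(5 8) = [11, 7, 2, 10, 1, 8, 0, 4, 5, 9, 6, 12, 3]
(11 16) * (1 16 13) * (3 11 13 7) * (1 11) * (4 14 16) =(1 4 14 16 13 11 7 3) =[0, 4, 2, 1, 14, 5, 6, 3, 8, 9, 10, 7, 12, 11, 16, 15, 13]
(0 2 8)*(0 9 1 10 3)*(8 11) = [2, 10, 11, 0, 4, 5, 6, 7, 9, 1, 3, 8] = (0 2 11 8 9 1 10 3)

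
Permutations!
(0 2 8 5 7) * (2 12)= (0 12 2 8 5 7)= [12, 1, 8, 3, 4, 7, 6, 0, 5, 9, 10, 11, 2]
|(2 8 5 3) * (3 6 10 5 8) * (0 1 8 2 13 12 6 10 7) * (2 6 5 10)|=5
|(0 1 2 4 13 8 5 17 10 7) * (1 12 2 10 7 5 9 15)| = |(0 12 2 4 13 8 9 15 1 10 5 17 7)| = 13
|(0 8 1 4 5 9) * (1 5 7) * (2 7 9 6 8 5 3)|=10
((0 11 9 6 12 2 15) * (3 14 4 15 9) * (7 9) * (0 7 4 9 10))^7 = (0 2 3 15 9 10 12 11 4 14 7 6)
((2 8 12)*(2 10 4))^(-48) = (2 12 4 8 10)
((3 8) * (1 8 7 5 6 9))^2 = ((1 8 3 7 5 6 9))^2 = (1 3 5 9 8 7 6)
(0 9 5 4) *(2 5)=(0 9 2 5 4)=[9, 1, 5, 3, 0, 4, 6, 7, 8, 2]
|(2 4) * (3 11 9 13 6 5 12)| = |(2 4)(3 11 9 13 6 5 12)| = 14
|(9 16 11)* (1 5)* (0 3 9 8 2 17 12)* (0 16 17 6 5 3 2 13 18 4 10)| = 16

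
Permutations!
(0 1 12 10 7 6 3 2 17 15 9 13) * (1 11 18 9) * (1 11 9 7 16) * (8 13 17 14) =[9, 12, 14, 2, 4, 5, 3, 6, 13, 17, 16, 18, 10, 0, 8, 11, 1, 15, 7] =(0 9 17 15 11 18 7 6 3 2 14 8 13)(1 12 10 16)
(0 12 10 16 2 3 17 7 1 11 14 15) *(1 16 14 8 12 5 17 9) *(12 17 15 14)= (0 5 15)(1 11 8 17 7 16 2 3 9)(10 12)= [5, 11, 3, 9, 4, 15, 6, 16, 17, 1, 12, 8, 10, 13, 14, 0, 2, 7]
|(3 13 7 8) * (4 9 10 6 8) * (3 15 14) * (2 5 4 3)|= 9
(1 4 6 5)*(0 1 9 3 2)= (0 1 4 6 5 9 3 2)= [1, 4, 0, 2, 6, 9, 5, 7, 8, 3]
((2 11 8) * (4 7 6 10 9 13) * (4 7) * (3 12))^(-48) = (6 9 7 10 13)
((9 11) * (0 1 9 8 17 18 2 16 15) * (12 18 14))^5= (0 17 16 11 18 1 14 15 8 2 9 12)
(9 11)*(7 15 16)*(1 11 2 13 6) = [0, 11, 13, 3, 4, 5, 1, 15, 8, 2, 10, 9, 12, 6, 14, 16, 7] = (1 11 9 2 13 6)(7 15 16)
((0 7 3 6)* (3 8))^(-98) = ((0 7 8 3 6))^(-98) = (0 8 6 7 3)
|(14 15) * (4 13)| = 2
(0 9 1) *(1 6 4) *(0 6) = (0 9)(1 6 4) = [9, 6, 2, 3, 1, 5, 4, 7, 8, 0]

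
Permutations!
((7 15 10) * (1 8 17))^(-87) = ((1 8 17)(7 15 10))^(-87) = (17)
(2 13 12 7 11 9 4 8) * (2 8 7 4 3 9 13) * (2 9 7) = [0, 1, 9, 7, 2, 5, 6, 11, 8, 3, 10, 13, 4, 12] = (2 9 3 7 11 13 12 4)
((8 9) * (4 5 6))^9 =(8 9) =((4 5 6)(8 9))^9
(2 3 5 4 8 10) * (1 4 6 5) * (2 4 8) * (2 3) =(1 8 10 4 3)(5 6) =[0, 8, 2, 1, 3, 6, 5, 7, 10, 9, 4]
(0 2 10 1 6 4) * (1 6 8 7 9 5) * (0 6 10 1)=[2, 8, 1, 3, 6, 0, 4, 9, 7, 5, 10]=(10)(0 2 1 8 7 9 5)(4 6)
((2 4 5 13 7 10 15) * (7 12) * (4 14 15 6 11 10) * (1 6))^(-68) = (2 14 15)(4 13 7 5 12)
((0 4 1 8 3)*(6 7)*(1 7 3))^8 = (8)(0 6 4 3 7)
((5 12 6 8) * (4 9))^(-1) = (4 9)(5 8 6 12)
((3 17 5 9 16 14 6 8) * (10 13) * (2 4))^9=((2 4)(3 17 5 9 16 14 6 8)(10 13))^9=(2 4)(3 17 5 9 16 14 6 8)(10 13)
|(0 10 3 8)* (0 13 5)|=6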